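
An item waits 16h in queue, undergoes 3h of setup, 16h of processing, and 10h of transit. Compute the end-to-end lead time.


Lead time = queue + setup + processing + transit
= 16 + 3 + 16 + 10
= 45 hours


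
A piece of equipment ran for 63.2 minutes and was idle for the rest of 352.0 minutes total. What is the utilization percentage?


Utilization = busy / total × 100
= 63.2 / 352.0 × 100
= 18.0%


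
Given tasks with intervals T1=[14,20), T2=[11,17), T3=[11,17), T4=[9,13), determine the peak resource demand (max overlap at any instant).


Check each time point for overlaps:
  t=11: 3 tasks active (T2, T3, T4)
Max concurrent = 3


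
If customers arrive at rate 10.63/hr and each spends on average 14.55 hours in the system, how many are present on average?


Little's law: L = λ × W
= 10.63 × 14.55
= 154.67


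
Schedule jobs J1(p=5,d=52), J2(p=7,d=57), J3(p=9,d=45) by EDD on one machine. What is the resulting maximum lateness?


EDD order: J3 → J1 → J2
Completion and lateness:
  J3: C=9, d=45, L=9-45=-36
  J1: C=14, d=52, L=14-52=-38
  J2: C=21, d=57, L=21-57=-36
Lmax = max(-36, -38, -36)
= -36


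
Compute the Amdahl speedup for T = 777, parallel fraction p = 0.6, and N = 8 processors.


Amdahl's law: T_p = T × ((1-p) + p/N)
= 777 × ((1-0.6) + 0.6/8)
= 777 × (0.40 + 0.0750)
= 777 × 0.4750
= 369.08
Speedup = 777/369.08
= 2.11×


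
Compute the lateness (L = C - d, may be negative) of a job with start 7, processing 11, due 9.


Completion = 7 + 11 = 18
Lateness = C - d = 18 - 9
= 9


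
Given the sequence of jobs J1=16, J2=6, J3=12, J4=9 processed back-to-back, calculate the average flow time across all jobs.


Completion times:
  J1: completes at 16
  J2: completes at 22
  J3: completes at 34
  J4: completes at 43
Sum = 115
Average = 115/4
= 28.75


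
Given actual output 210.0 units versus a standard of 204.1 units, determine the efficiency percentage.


Efficiency = (actual / standard) × 100
= (210.0 / 204.1) × 100
= 102.9%


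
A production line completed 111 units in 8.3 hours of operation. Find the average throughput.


Throughput = units / time
= 111 / 8.3
= 13.4 units/hour


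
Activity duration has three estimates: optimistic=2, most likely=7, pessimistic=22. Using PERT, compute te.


te = (o + 4m + p) / 6
= (2 + 4×7 + 22) / 6
= (2 + 28 + 22) / 6
= 52 / 6
= 8.67


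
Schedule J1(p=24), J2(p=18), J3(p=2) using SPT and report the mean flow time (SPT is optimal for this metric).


SPT order: J3 → J2 → J1
Completion times:
  J3: C=2
  J2: C=20
  J1: C=44
Sum = 66, n = 3
Mean flow = 66/3
= 22.00


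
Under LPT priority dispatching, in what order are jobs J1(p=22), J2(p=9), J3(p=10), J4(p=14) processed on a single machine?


LPT: sort by longest processing time first
  J1: p=22
  J4: p=14
  J3: p=10
  J2: p=9
Order: J1 → J4 → J3 → J2


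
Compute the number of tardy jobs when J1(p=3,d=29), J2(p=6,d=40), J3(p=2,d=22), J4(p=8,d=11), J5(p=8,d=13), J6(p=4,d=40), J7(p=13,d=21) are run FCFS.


Completion vs due date:
  J1: C=3, d=29 → on time
  J2: C=9, d=40 → on time
  J3: C=11, d=22 → on time
  J4: C=19, d=11 → TARDY
  J5: C=27, d=13 → TARDY
  J6: C=31, d=40 → on time
  J7: C=44, d=21 → TARDY
Tardy jobs: J4, J5, J7
Count = 3


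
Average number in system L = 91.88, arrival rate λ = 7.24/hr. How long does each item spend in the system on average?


Little's law: L = λW → W = L / λ
= 91.88 / 7.24
= 12.69 hours


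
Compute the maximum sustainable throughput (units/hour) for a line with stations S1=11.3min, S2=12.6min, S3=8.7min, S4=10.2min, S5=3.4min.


Bottleneck = longest station time
Station times: [11.3, 12.6, 8.7, 10.2, 3.4]
Max = 12.6 min
Rate = 60 / 12.6
= 4.76 units/hour (bottleneck: 12.6min)


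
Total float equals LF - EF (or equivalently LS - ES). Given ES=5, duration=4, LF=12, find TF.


EF = ES + duration = 5 + 4 = 9
LS = LF - duration = 12 - 4 = 8
Total Float = LF - EF = 12 - 9
(or LS - ES = 8 - 5)
= 3


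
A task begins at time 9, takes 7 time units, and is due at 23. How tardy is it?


Completion = start + processing = 9 + 7 = 16
Tardiness = max(0, C - d) = max(0, 16 - 23)
= max(0, -7)
= 0


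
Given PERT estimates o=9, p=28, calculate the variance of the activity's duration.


σ² = ((p - o) / 6)² = (p - o)² / 36
= (28 - 9)² / 36
= 19² / 36
= 361 / 36
= 10.0278


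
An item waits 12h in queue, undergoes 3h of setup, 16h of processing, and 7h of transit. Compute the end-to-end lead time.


Lead time = queue + setup + processing + transit
= 12 + 3 + 16 + 7
= 38 hours


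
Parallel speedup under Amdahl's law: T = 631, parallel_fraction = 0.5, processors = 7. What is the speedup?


Amdahl's law: T_p = T × ((1-p) + p/N)
= 631 × ((1-0.5) + 0.5/7)
= 631 × (0.50 + 0.0714)
= 631 × 0.5714
= 360.57
Speedup = 631/360.57
= 1.75×


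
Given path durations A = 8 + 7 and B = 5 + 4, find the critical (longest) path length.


Path A: 8 + 7 = 15
Path B: 5 + 4 = 9
Critical path = longest = max(15, 9)
= 15 (Path A)


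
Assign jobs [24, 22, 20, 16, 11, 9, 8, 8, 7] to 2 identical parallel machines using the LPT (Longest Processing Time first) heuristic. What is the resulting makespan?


Jobs (LPT sorted): [24, 22, 20, 16, 11, 9, 8, 8, 7]
Machines: 2
  J=24 → Machine 1 (load: 0+24=24)
  J=22 → Machine 2 (load: 0+22=22)
  J=20 → Machine 2 (load: 22+20=42)
  J=16 → Machine 1 (load: 24+16=40)
  J=11 → Machine 1 (load: 40+11=51)
  J=9 → Machine 2 (load: 42+9=51)
  J=8 → Machine 1 (load: 51+8=59)
  J=8 → Machine 2 (load: 51+8=59)
  J=7 → Machine 1 (load: 59+7=66)
Machine loads: [66, 59]
Makespan = max = 66 time units


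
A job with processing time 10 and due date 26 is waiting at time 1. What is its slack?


Slack = due - current_time - processing
= 26 - 1 - 10
= 15


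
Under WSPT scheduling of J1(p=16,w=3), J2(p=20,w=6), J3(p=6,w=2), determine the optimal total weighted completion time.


WSPT order (by p/w): J3 → J2 → J1
  J3: C=6, w·C=2×6=12
  J2: C=26, w·C=6×26=156
  J1: C=42, w·C=3×42=126
Σ w·C = 294
= 294


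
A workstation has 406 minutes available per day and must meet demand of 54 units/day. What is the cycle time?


Cycle time = available time / demand
= 406 / 54
= 7.52 min/unit


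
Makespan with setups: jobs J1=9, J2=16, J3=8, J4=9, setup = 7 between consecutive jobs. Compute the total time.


Makespan = Σ processing + (n-1) × setup
= (9 + 16 + 8 + 9) + (4-1)×7
= 42 + 21
= 63 time units


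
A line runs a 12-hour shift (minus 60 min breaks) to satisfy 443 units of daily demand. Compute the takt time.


Available = 12×60 - 60 = 660 min
Takt time = 660 / 443
= 1.49 min/unit


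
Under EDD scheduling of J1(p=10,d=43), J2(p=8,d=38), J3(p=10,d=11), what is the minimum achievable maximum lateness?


EDD order: J3 → J2 → J1
Completion and lateness:
  J3: C=10, d=11, L=10-11=-1
  J2: C=18, d=38, L=18-38=-20
  J1: C=28, d=43, L=28-43=-15
Lmax = max(-1, -20, -15)
= -1


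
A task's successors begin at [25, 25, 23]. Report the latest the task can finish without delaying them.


LF = min of all successor start times
Successors start at: [25, 25, 23]
LF = min(25, 25, 23)
= 23


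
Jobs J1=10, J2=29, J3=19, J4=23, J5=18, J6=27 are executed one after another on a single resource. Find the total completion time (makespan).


Sequential makespan: sum all processing times
= 10 + 29 + 19 + 23 + 18 + 27
= 126 time units


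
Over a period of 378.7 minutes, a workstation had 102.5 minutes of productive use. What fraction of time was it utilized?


Utilization = busy / total × 100
= 102.5 / 378.7 × 100
= 27.1%


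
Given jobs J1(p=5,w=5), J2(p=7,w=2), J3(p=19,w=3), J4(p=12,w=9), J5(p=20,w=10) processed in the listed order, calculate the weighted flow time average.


Completion times:
  J1: C=5, w×C=5×5=25
  J2: C=12, w×C=2×12=24
  J3: C=31, w×C=3×31=93
  J4: C=43, w×C=9×43=387
  J5: C=63, w×C=10×63=630
Sum w×C = 1159
Sum w = 29
Weighted avg = 1159/29
= 39.97


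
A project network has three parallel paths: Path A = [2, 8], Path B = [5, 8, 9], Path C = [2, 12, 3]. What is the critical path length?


Path A: 2 + 8 = 10
Path B: 5 + 8 + 9 = 22
Path C: 2 + 12 + 3 = 17
Critical path = longest = max(10, 22, 17)
= 22 (Path B)


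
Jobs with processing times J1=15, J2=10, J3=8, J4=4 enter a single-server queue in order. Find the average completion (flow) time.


Completion times:
  J1: completes at 15
  J2: completes at 25
  J3: completes at 33
  J4: completes at 37
Sum = 110
Average = 110/4
= 27.50


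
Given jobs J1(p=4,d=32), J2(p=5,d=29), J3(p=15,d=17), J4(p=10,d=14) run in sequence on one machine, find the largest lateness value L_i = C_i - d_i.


Lateness per job (L = C - d):
  J1: C=4, d=32, L=-28
  J2: C=9, d=29, L=-20
  J3: C=24, d=17, L=7
  J4: C=34, d=14, L=20
Lmax = max(-28, -20, 7, 20)
= 20


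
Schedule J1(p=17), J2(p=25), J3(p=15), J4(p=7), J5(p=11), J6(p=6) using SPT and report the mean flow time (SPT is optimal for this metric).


SPT order: J6 → J4 → J5 → J3 → J1 → J2
Completion times:
  J6: C=6
  J4: C=13
  J5: C=24
  J3: C=39
  J1: C=56
  J2: C=81
Sum = 219, n = 6
Mean flow = 219/6
= 36.50


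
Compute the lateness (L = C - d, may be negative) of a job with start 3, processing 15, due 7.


Completion = 3 + 15 = 18
Lateness = C - d = 18 - 7
= 11


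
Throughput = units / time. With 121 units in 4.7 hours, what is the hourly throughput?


Throughput = units / time
= 121 / 4.7
= 25.7 units/hour


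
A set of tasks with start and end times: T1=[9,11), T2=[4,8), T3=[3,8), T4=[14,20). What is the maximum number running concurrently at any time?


Check each time point for overlaps:
  t=4: 2 tasks active (T2, T3)
Max concurrent = 2


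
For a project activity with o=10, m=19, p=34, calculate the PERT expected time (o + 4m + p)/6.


te = (o + 4m + p) / 6
= (10 + 4×19 + 34) / 6
= (10 + 76 + 34) / 6
= 120 / 6
= 20.00


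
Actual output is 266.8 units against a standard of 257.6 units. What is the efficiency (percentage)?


Efficiency = (actual / standard) × 100
= (266.8 / 257.6) × 100
= 103.6%


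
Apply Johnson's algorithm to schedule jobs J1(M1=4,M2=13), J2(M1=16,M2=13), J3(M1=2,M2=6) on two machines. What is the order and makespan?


Johnson's rule:
Group 1 (M1≤M2, sort by M1): ['J3', 'J1']
Group 2 (M1>M2, sort desc M2): ['J2']
Sequence: J3 → J1 → J2
Makespan calculation:
  J3: M1 done=2, M2 done=8
  J1: M1 done=6, M2 done=21
  J2: M1 done=22, M2 done=35
= Sequence: J3 → J1 → J2, Makespan: 35


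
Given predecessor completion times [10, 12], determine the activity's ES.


ES = max of all predecessor completion times
Predecessors: [10, 12]
ES = max(10, 12)
= 12


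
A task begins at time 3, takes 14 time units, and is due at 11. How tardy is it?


Completion = start + processing = 3 + 14 = 17
Tardiness = max(0, C - d) = max(0, 17 - 11)
= max(0, 6)
= 6


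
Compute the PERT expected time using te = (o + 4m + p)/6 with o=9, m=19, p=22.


te = (o + 4m + p) / 6
= (9 + 4×19 + 22) / 6
= (9 + 76 + 22) / 6
= 107 / 6
= 17.83


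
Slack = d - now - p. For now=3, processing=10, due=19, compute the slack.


Slack = due - current_time - processing
= 19 - 3 - 10
= 6


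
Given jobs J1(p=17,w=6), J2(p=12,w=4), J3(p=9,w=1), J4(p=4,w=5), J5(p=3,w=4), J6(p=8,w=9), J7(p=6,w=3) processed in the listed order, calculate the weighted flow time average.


Completion times:
  J1: C=17, w×C=6×17=102
  J2: C=29, w×C=4×29=116
  J3: C=38, w×C=1×38=38
  J4: C=42, w×C=5×42=210
  J5: C=45, w×C=4×45=180
  J6: C=53, w×C=9×53=477
  J7: C=59, w×C=3×59=177
Sum w×C = 1300
Sum w = 32
Weighted avg = 1300/32
= 40.62


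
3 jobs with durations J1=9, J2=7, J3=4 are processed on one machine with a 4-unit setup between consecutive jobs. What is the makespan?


Makespan = Σ processing + (n-1) × setup
= (9 + 7 + 4) + (3-1)×4
= 20 + 8
= 28 time units


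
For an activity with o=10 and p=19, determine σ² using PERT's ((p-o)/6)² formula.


σ² = ((p - o) / 6)² = (p - o)² / 36
= (19 - 10)² / 36
= 9² / 36
= 81 / 36
= 2.2500


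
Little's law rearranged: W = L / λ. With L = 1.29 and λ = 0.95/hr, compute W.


Little's law: L = λW → W = L / λ
= 1.29 / 0.95
= 1.36 hours


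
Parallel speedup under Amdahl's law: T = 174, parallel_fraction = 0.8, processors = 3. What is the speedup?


Amdahl's law: T_p = T × ((1-p) + p/N)
= 174 × ((1-0.8) + 0.8/3)
= 174 × (0.20 + 0.2667)
= 174 × 0.4667
= 81.20
Speedup = 174/81.20
= 2.14×


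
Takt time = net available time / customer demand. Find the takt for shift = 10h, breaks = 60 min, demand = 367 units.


Available = 10×60 - 60 = 540 min
Takt time = 540 / 367
= 1.47 min/unit


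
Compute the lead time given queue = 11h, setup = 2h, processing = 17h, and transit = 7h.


Lead time = queue + setup + processing + transit
= 11 + 2 + 17 + 7
= 37 hours


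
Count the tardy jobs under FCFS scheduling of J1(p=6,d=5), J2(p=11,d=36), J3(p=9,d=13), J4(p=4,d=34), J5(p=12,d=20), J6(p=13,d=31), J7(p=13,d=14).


Completion vs due date:
  J1: C=6, d=5 → TARDY
  J2: C=17, d=36 → on time
  J3: C=26, d=13 → TARDY
  J4: C=30, d=34 → on time
  J5: C=42, d=20 → TARDY
  J6: C=55, d=31 → TARDY
  J7: C=68, d=14 → TARDY
Tardy jobs: J1, J3, J5, J6, J7
Count = 5


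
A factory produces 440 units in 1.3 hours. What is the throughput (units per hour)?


Throughput = units / time
= 440 / 1.3
= 338.5 units/hour


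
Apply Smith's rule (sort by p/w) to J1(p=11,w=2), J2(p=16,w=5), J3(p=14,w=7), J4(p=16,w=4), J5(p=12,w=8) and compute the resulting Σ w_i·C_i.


WSPT order (by p/w): J5 → J3 → J2 → J4 → J1
  J5: C=12, w·C=8×12=96
  J3: C=26, w·C=7×26=182
  J2: C=42, w·C=5×42=210
  J4: C=58, w·C=4×58=232
  J1: C=69, w·C=2×69=138
Σ w·C = 858
= 858


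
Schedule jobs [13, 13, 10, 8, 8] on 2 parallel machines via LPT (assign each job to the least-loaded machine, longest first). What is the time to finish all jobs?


Jobs (LPT sorted): [13, 13, 10, 8, 8]
Machines: 2
  J=13 → Machine 1 (load: 0+13=13)
  J=13 → Machine 2 (load: 0+13=13)
  J=10 → Machine 1 (load: 13+10=23)
  J=8 → Machine 2 (load: 13+8=21)
  J=8 → Machine 2 (load: 21+8=29)
Machine loads: [23, 29]
Makespan = max = 29 time units


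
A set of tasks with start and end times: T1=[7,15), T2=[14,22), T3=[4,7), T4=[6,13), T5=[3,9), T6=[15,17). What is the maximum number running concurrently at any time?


Check each time point for overlaps:
  t=6: 3 tasks active (T3, T4, T5)
Max concurrent = 3


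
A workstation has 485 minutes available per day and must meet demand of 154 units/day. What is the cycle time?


Cycle time = available time / demand
= 485 / 154
= 3.15 min/unit


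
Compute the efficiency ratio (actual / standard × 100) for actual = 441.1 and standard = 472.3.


Efficiency = (actual / standard) × 100
= (441.1 / 472.3) × 100
= 93.4%


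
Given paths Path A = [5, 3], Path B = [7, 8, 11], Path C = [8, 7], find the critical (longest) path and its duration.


Path A: 5 + 3 = 8
Path B: 7 + 8 + 11 = 26
Path C: 8 + 7 = 15
Critical path = longest = max(8, 26, 15)
= 26 (Path B)


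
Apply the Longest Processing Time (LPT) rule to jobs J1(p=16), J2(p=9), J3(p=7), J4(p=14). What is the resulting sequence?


LPT: sort by longest processing time first
  J1: p=16
  J4: p=14
  J2: p=9
  J3: p=7
Order: J1 → J4 → J2 → J3


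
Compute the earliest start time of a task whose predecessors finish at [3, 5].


ES = max of all predecessor completion times
Predecessors: [3, 5]
ES = max(3, 5)
= 5


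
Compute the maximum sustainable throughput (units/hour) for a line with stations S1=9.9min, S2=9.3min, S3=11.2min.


Bottleneck = longest station time
Station times: [9.9, 9.3, 11.2]
Max = 11.2 min
Rate = 60 / 11.2
= 5.36 units/hour (bottleneck: 11.2min)


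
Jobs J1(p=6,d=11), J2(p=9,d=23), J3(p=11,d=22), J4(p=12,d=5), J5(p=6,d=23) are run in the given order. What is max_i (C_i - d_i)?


Lateness per job (L = C - d):
  J1: C=6, d=11, L=-5
  J2: C=15, d=23, L=-8
  J3: C=26, d=22, L=4
  J4: C=38, d=5, L=33
  J5: C=44, d=23, L=21
Lmax = max(-5, -8, 4, 33, 21)
= 33


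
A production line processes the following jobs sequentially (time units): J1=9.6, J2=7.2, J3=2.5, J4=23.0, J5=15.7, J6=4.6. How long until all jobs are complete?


Sequential makespan: sum all processing times
= 9.6 + 7.2 + 2.5 + 23.0 + 15.7 + 4.6
= 62.6 time units


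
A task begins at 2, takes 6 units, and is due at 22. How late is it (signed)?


Completion = 2 + 6 = 8
Lateness = C - d = 8 - 22
= -14


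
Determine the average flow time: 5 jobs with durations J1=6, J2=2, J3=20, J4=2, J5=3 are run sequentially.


Completion times:
  J1: completes at 6
  J2: completes at 8
  J3: completes at 28
  J4: completes at 30
  J5: completes at 33
Sum = 105
Average = 105/5
= 21.00


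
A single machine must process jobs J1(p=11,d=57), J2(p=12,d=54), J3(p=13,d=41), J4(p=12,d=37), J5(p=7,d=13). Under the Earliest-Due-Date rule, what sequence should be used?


EDD: sort by earliest due date
  J5: d=13, p=7
  J4: d=37, p=12
  J3: d=41, p=13
  J2: d=54, p=12
  J1: d=57, p=11
Order: J5 → J4 → J3 → J2 → J1


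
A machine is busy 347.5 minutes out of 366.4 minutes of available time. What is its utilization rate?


Utilization = busy / total × 100
= 347.5 / 366.4 × 100
= 94.8%


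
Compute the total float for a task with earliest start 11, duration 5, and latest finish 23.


EF = ES + duration = 11 + 5 = 16
LS = LF - duration = 23 - 5 = 18
Total Float = LF - EF = 23 - 16
(or LS - ES = 18 - 11)
= 7


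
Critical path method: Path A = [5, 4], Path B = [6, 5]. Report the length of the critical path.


Path A: 5 + 4 = 9
Path B: 6 + 5 = 11
Critical path = longest = max(9, 11)
= 11 (Path B)


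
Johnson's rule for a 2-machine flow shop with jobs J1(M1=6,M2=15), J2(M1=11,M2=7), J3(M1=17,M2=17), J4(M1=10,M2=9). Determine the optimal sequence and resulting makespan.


Johnson's rule:
Group 1 (M1≤M2, sort by M1): ['J1', 'J3']
Group 2 (M1>M2, sort desc M2): ['J4', 'J2']
Sequence: J1 → J3 → J4 → J2
Makespan calculation:
  J1: M1 done=6, M2 done=21
  J3: M1 done=23, M2 done=40
  J4: M1 done=33, M2 done=49
  J2: M1 done=44, M2 done=56
= Sequence: J1 → J3 → J4 → J2, Makespan: 56


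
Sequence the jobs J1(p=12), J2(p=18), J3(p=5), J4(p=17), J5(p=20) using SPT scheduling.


SPT: sort by shortest processing time
  J3: p=5
  J1: p=12
  J4: p=17
  J2: p=18
  J5: p=20
Order: J3 → J1 → J4 → J2 → J5


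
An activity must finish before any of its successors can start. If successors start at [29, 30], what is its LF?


LF = min of all successor start times
Successors start at: [29, 30]
LF = min(29, 30)
= 29


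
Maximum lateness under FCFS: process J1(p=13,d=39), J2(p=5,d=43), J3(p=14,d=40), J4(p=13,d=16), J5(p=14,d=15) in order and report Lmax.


Lateness per job (L = C - d):
  J1: C=13, d=39, L=-26
  J2: C=18, d=43, L=-25
  J3: C=32, d=40, L=-8
  J4: C=45, d=16, L=29
  J5: C=59, d=15, L=44
Lmax = max(-26, -25, -8, 29, 44)
= 44


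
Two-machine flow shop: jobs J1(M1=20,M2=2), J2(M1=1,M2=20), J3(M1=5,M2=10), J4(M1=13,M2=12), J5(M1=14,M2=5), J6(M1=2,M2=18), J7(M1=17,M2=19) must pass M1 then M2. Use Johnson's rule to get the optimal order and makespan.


Johnson's rule:
Group 1 (M1≤M2, sort by M1): ['J2', 'J6', 'J3', 'J7']
Group 2 (M1>M2, sort desc M2): ['J4', 'J5', 'J1']
Sequence: J2 → J6 → J3 → J7 → J4 → J5 → J1
Makespan calculation:
  J2: M1 done=1, M2 done=21
  J6: M1 done=3, M2 done=39
  J3: M1 done=8, M2 done=49
  J7: M1 done=25, M2 done=68
  J4: M1 done=38, M2 done=80
  J5: M1 done=52, M2 done=85
  J1: M1 done=72, M2 done=87
= Sequence: J2 → J6 → J3 → J7 → J4 → J5 → J1, Makespan: 87


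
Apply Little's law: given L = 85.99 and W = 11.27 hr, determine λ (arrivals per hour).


Little's law: L = λW → λ = L / W
= 85.99 / 11.27
= 7.63 per hour


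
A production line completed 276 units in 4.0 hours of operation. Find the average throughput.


Throughput = units / time
= 276 / 4.0
= 69.0 units/hour


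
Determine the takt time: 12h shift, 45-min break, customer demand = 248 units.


Available = 12×60 - 45 = 675 min
Takt time = 675 / 248
= 2.72 min/unit


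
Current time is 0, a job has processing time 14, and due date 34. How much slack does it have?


Slack = due - current_time - processing
= 34 - 0 - 14
= 20


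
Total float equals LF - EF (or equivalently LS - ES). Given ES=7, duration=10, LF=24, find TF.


EF = ES + duration = 7 + 10 = 17
LS = LF - duration = 24 - 10 = 14
Total Float = LF - EF = 24 - 17
(or LS - ES = 14 - 7)
= 7


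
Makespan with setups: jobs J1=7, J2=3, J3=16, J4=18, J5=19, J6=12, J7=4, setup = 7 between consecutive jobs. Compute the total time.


Makespan = Σ processing + (n-1) × setup
= (7 + 3 + 16 + 18 + 19 + 12 + 4) + (7-1)×7
= 79 + 42
= 121 time units


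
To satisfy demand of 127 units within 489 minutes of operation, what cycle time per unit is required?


Cycle time = available time / demand
= 489 / 127
= 3.85 min/unit


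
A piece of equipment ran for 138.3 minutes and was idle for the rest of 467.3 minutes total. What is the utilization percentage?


Utilization = busy / total × 100
= 138.3 / 467.3 × 100
= 29.6%


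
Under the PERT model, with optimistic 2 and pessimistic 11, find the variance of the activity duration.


σ² = ((p - o) / 6)² = (p - o)² / 36
= (11 - 2)² / 36
= 9² / 36
= 81 / 36
= 2.2500


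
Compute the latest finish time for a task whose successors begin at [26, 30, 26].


LF = min of all successor start times
Successors start at: [26, 30, 26]
LF = min(26, 30, 26)
= 26


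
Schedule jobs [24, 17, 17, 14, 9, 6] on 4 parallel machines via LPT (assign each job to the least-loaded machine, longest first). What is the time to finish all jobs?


Jobs (LPT sorted): [24, 17, 17, 14, 9, 6]
Machines: 4
  J=24 → Machine 1 (load: 0+24=24)
  J=17 → Machine 2 (load: 0+17=17)
  J=17 → Machine 3 (load: 0+17=17)
  J=14 → Machine 4 (load: 0+14=14)
  J=9 → Machine 4 (load: 14+9=23)
  J=6 → Machine 2 (load: 17+6=23)
Machine loads: [24, 23, 17, 23]
Makespan = max = 24 time units


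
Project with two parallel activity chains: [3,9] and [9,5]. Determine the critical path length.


Path A: 3 + 9 = 12
Path B: 9 + 5 = 14
Critical path = longest = max(12, 14)
= 14 (Path B)


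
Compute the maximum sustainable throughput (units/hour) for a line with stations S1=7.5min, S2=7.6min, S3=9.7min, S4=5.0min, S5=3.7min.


Bottleneck = longest station time
Station times: [7.5, 7.6, 9.7, 5.0, 3.7]
Max = 9.7 min
Rate = 60 / 9.7
= 6.19 units/hour (bottleneck: 9.7min)


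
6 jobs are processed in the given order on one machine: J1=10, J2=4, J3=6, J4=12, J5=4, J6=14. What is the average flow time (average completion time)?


Completion times:
  J1: completes at 10
  J2: completes at 14
  J3: completes at 20
  J4: completes at 32
  J5: completes at 36
  J6: completes at 50
Sum = 162
Average = 162/6
= 27.00


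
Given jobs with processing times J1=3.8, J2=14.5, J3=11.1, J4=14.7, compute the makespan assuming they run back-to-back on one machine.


Sequential makespan: sum all processing times
= 3.8 + 14.5 + 11.1 + 14.7
= 44.1 time units


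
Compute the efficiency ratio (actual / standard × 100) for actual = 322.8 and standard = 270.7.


Efficiency = (actual / standard) × 100
= (322.8 / 270.7) × 100
= 119.2%


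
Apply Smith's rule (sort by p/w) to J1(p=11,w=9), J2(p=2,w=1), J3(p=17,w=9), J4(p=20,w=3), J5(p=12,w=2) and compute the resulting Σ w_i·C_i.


WSPT order (by p/w): J1 → J3 → J2 → J5 → J4
  J1: C=11, w·C=9×11=99
  J3: C=28, w·C=9×28=252
  J2: C=30, w·C=1×30=30
  J5: C=42, w·C=2×42=84
  J4: C=62, w·C=3×62=186
Σ w·C = 651
= 651


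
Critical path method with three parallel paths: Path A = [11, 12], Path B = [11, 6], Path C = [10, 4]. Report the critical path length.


Path A: 11 + 12 = 23
Path B: 11 + 6 = 17
Path C: 10 + 4 = 14
Critical path = longest = max(23, 17, 14)
= 23 (Path A)


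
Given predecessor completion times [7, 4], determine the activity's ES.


ES = max of all predecessor completion times
Predecessors: [7, 4]
ES = max(7, 4)
= 7


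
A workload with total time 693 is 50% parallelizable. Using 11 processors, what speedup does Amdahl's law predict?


Amdahl's law: T_p = T × ((1-p) + p/N)
= 693 × ((1-0.5) + 0.5/11)
= 693 × (0.50 + 0.0455)
= 693 × 0.5455
= 378.00
Speedup = 693/378.00
= 1.83×


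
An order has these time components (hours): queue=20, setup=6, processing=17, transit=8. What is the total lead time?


Lead time = queue + setup + processing + transit
= 20 + 6 + 17 + 8
= 51 hours


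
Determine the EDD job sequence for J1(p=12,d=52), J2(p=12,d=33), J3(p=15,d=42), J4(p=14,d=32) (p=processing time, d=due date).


EDD: sort by earliest due date
  J4: d=32, p=14
  J2: d=33, p=12
  J3: d=42, p=15
  J1: d=52, p=12
Order: J4 → J2 → J3 → J1


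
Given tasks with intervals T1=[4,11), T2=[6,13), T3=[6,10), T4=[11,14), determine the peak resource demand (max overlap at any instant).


Check each time point for overlaps:
  t=6: 3 tasks active (T1, T2, T3)
Max concurrent = 3


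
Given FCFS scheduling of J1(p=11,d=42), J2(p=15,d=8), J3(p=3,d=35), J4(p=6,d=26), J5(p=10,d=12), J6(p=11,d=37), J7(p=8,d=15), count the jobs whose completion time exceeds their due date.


Completion vs due date:
  J1: C=11, d=42 → on time
  J2: C=26, d=8 → TARDY
  J3: C=29, d=35 → on time
  J4: C=35, d=26 → TARDY
  J5: C=45, d=12 → TARDY
  J6: C=56, d=37 → TARDY
  J7: C=64, d=15 → TARDY
Tardy jobs: J2, J4, J5, J6, J7
Count = 5


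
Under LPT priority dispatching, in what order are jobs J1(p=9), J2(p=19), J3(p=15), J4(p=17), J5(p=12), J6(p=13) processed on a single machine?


LPT: sort by longest processing time first
  J2: p=19
  J4: p=17
  J3: p=15
  J6: p=13
  J5: p=12
  J1: p=9
Order: J2 → J4 → J3 → J6 → J5 → J1


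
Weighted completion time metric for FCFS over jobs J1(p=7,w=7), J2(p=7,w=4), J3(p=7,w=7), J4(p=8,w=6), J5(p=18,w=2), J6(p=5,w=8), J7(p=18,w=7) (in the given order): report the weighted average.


Completion times:
  J1: C=7, w×C=7×7=49
  J2: C=14, w×C=4×14=56
  J3: C=21, w×C=7×21=147
  J4: C=29, w×C=6×29=174
  J5: C=47, w×C=2×47=94
  J6: C=52, w×C=8×52=416
  J7: C=70, w×C=7×70=490
Sum w×C = 1426
Sum w = 41
Weighted avg = 1426/41
= 34.78


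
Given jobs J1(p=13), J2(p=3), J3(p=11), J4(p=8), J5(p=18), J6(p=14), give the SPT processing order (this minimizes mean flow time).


SPT: sort by shortest processing time
  J2: p=3
  J4: p=8
  J3: p=11
  J1: p=13
  J6: p=14
  J5: p=18
Order: J2 → J4 → J3 → J1 → J6 → J5


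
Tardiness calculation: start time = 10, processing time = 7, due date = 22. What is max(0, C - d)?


Completion = start + processing = 10 + 7 = 17
Tardiness = max(0, C - d) = max(0, 17 - 22)
= max(0, -5)
= 0


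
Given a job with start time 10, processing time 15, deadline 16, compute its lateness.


Completion = 10 + 15 = 25
Lateness = C - d = 25 - 16
= 9


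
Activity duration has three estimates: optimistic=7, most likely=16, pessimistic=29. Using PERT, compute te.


te = (o + 4m + p) / 6
= (7 + 4×16 + 29) / 6
= (7 + 64 + 29) / 6
= 100 / 6
= 16.67


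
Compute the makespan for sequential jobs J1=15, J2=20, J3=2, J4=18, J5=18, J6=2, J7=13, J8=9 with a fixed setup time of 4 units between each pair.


Makespan = Σ processing + (n-1) × setup
= (15 + 20 + 2 + 18 + 18 + 2 + 13 + 9) + (8-1)×4
= 97 + 28
= 125 time units


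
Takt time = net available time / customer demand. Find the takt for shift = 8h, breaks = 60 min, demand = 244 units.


Available = 8×60 - 60 = 420 min
Takt time = 420 / 244
= 1.72 min/unit


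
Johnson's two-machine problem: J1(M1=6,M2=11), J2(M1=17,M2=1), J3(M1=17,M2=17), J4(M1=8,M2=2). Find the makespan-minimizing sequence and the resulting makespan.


Johnson's rule:
Group 1 (M1≤M2, sort by M1): ['J1', 'J3']
Group 2 (M1>M2, sort desc M2): ['J4', 'J2']
Sequence: J1 → J3 → J4 → J2
Makespan calculation:
  J1: M1 done=6, M2 done=17
  J3: M1 done=23, M2 done=40
  J4: M1 done=31, M2 done=42
  J2: M1 done=48, M2 done=49
= Sequence: J1 → J3 → J4 → J2, Makespan: 49


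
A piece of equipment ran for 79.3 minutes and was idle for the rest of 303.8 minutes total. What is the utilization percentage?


Utilization = busy / total × 100
= 79.3 / 303.8 × 100
= 26.1%


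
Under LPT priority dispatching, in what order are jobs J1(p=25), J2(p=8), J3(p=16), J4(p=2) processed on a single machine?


LPT: sort by longest processing time first
  J1: p=25
  J3: p=16
  J2: p=8
  J4: p=2
Order: J1 → J3 → J2 → J4


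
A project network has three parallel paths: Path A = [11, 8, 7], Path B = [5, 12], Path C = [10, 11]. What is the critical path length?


Path A: 11 + 8 + 7 = 26
Path B: 5 + 12 = 17
Path C: 10 + 11 = 21
Critical path = longest = max(26, 17, 21)
= 26 (Path A)


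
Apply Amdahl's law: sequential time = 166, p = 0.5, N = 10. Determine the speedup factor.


Amdahl's law: T_p = T × ((1-p) + p/N)
= 166 × ((1-0.5) + 0.5/10)
= 166 × (0.50 + 0.0500)
= 166 × 0.5500
= 91.30
Speedup = 166/91.30
= 1.82×


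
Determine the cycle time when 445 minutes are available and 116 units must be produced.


Cycle time = available time / demand
= 445 / 116
= 3.84 min/unit


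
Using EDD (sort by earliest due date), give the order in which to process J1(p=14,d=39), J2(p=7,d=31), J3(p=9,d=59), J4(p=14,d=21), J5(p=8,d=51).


EDD: sort by earliest due date
  J4: d=21, p=14
  J2: d=31, p=7
  J1: d=39, p=14
  J5: d=51, p=8
  J3: d=59, p=9
Order: J4 → J2 → J1 → J5 → J3


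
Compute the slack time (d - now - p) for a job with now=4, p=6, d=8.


Slack = due - current_time - processing
= 8 - 4 - 6
= -2


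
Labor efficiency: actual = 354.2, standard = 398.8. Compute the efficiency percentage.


Efficiency = (actual / standard) × 100
= (354.2 / 398.8) × 100
= 88.8%


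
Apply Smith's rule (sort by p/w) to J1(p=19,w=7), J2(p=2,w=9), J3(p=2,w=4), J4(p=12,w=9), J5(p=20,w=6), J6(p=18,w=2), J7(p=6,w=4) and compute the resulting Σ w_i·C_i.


WSPT order (by p/w): J2 → J3 → J4 → J7 → J1 → J5 → J6
  J2: C=2, w·C=9×2=18
  J3: C=4, w·C=4×4=16
  J4: C=16, w·C=9×16=144
  J7: C=22, w·C=4×22=88
  J1: C=41, w·C=7×41=287
  J5: C=61, w·C=6×61=366
  J6: C=79, w·C=2×79=158
Σ w·C = 1077
= 1077


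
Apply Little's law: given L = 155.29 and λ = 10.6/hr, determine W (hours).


Little's law: L = λW → W = L / λ
= 155.29 / 10.6
= 14.65 hours


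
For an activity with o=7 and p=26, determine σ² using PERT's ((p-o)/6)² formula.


σ² = ((p - o) / 6)² = (p - o)² / 36
= (26 - 7)² / 36
= 19² / 36
= 361 / 36
= 10.0278


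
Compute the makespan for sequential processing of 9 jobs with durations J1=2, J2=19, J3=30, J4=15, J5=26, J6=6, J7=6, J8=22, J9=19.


Sequential makespan: sum all processing times
= 2 + 19 + 30 + 15 + 26 + 6 + 6 + 22 + 19
= 145 time units


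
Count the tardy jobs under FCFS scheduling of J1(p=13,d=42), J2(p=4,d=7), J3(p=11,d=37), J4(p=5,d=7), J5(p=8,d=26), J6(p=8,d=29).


Completion vs due date:
  J1: C=13, d=42 → on time
  J2: C=17, d=7 → TARDY
  J3: C=28, d=37 → on time
  J4: C=33, d=7 → TARDY
  J5: C=41, d=26 → TARDY
  J6: C=49, d=29 → TARDY
Tardy jobs: J2, J4, J5, J6
Count = 4


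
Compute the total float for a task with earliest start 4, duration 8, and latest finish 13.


EF = ES + duration = 4 + 8 = 12
LS = LF - duration = 13 - 8 = 5
Total Float = LF - EF = 13 - 12
(or LS - ES = 5 - 4)
= 1


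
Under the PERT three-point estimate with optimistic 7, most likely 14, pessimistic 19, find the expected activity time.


te = (o + 4m + p) / 6
= (7 + 4×14 + 19) / 6
= (7 + 56 + 19) / 6
= 82 / 6
= 13.67


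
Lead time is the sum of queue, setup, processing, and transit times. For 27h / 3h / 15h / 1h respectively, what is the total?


Lead time = queue + setup + processing + transit
= 27 + 3 + 15 + 1
= 46 hours


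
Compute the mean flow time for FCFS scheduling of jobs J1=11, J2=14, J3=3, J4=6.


Completion times:
  J1: completes at 11
  J2: completes at 25
  J3: completes at 28
  J4: completes at 34
Sum = 98
Average = 98/4
= 24.50


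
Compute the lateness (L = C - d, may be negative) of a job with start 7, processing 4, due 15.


Completion = 7 + 4 = 11
Lateness = C - d = 11 - 15
= -4


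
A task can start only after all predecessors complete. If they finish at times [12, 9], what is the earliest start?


ES = max of all predecessor completion times
Predecessors: [12, 9]
ES = max(12, 9)
= 12


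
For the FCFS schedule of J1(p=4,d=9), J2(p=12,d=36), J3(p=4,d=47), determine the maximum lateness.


Lateness per job (L = C - d):
  J1: C=4, d=9, L=-5
  J2: C=16, d=36, L=-20
  J3: C=20, d=47, L=-27
Lmax = max(-5, -20, -27)
= -5


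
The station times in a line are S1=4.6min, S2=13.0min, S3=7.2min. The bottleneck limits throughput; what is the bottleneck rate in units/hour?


Bottleneck = longest station time
Station times: [4.6, 13.0, 7.2]
Max = 13.0 min
Rate = 60 / 13.0
= 4.62 units/hour (bottleneck: 13.0min)


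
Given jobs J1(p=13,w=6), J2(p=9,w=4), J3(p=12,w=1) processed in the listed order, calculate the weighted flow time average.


Completion times:
  J1: C=13, w×C=6×13=78
  J2: C=22, w×C=4×22=88
  J3: C=34, w×C=1×34=34
Sum w×C = 200
Sum w = 11
Weighted avg = 200/11
= 18.18


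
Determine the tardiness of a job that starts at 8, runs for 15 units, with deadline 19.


Completion = start + processing = 8 + 15 = 23
Tardiness = max(0, C - d) = max(0, 23 - 19)
= max(0, 4)
= 4


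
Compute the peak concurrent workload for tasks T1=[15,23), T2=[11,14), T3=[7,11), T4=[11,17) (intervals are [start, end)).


Check each time point for overlaps:
  t=11: 2 tasks active (T2, T4)
Max concurrent = 2


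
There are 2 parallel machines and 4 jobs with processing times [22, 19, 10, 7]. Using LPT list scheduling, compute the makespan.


Jobs (LPT sorted): [22, 19, 10, 7]
Machines: 2
  J=22 → Machine 1 (load: 0+22=22)
  J=19 → Machine 2 (load: 0+19=19)
  J=10 → Machine 2 (load: 19+10=29)
  J=7 → Machine 1 (load: 22+7=29)
Machine loads: [29, 29]
Makespan = max = 29 time units


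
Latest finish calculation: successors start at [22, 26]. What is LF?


LF = min of all successor start times
Successors start at: [22, 26]
LF = min(22, 26)
= 22


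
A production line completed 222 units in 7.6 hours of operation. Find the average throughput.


Throughput = units / time
= 222 / 7.6
= 29.2 units/hour


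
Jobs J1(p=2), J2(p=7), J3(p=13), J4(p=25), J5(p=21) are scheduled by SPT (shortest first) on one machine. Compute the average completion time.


SPT order: J1 → J2 → J3 → J5 → J4
Completion times:
  J1: C=2
  J2: C=9
  J3: C=22
  J5: C=43
  J4: C=68
Sum = 144, n = 5
Mean flow = 144/5
= 28.80


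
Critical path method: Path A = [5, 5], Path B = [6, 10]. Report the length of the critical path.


Path A: 5 + 5 = 10
Path B: 6 + 10 = 16
Critical path = longest = max(10, 16)
= 16 (Path B)


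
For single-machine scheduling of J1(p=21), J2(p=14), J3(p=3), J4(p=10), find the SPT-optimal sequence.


SPT: sort by shortest processing time
  J3: p=3
  J4: p=10
  J2: p=14
  J1: p=21
Order: J3 → J4 → J2 → J1


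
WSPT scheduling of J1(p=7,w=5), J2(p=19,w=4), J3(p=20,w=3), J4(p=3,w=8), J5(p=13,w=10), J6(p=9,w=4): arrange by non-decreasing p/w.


WSPT (Smith's rule): sort by p/w ascending
  J4: p/w = 3/8 = 0.375
  J5: p/w = 13/10 = 1.300
  J1: p/w = 7/5 = 1.400
  J6: p/w = 9/4 = 2.250
  J2: p/w = 19/4 = 4.750
  J3: p/w = 20/3 = 6.667
Order: J4 → J5 → J1 → J6 → J2 → J3


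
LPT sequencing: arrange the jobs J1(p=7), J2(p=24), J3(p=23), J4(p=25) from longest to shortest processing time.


LPT: sort by longest processing time first
  J4: p=25
  J2: p=24
  J3: p=23
  J1: p=7
Order: J4 → J2 → J3 → J1


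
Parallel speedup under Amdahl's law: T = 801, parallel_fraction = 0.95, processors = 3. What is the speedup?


Amdahl's law: T_p = T × ((1-p) + p/N)
= 801 × ((1-0.95) + 0.95/3)
= 801 × (0.05 + 0.3167)
= 801 × 0.3667
= 293.70
Speedup = 801/293.70
= 2.73×


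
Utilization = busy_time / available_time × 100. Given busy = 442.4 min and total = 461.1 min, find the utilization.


Utilization = busy / total × 100
= 442.4 / 461.1 × 100
= 95.9%


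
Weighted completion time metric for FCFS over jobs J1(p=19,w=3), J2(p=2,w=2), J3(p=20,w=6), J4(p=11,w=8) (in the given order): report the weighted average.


Completion times:
  J1: C=19, w×C=3×19=57
  J2: C=21, w×C=2×21=42
  J3: C=41, w×C=6×41=246
  J4: C=52, w×C=8×52=416
Sum w×C = 761
Sum w = 19
Weighted avg = 761/19
= 40.05


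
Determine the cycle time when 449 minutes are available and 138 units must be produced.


Cycle time = available time / demand
= 449 / 138
= 3.25 min/unit


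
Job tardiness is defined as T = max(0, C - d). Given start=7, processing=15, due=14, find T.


Completion = start + processing = 7 + 15 = 22
Tardiness = max(0, C - d) = max(0, 22 - 14)
= max(0, 8)
= 8


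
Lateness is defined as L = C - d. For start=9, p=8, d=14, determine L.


Completion = 9 + 8 = 17
Lateness = C - d = 17 - 14
= 3


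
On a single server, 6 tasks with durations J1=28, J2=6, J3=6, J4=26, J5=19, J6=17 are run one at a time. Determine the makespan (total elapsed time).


Sequential makespan: sum all processing times
= 28 + 6 + 6 + 26 + 19 + 17
= 102 time units


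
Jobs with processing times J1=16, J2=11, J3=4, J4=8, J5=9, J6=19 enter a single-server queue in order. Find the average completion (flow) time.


Completion times:
  J1: completes at 16
  J2: completes at 27
  J3: completes at 31
  J4: completes at 39
  J5: completes at 48
  J6: completes at 67
Sum = 228
Average = 228/6
= 38.00


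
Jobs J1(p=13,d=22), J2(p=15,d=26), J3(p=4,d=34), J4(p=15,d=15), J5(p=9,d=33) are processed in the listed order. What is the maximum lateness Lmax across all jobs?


Lateness per job (L = C - d):
  J1: C=13, d=22, L=-9
  J2: C=28, d=26, L=2
  J3: C=32, d=34, L=-2
  J4: C=47, d=15, L=32
  J5: C=56, d=33, L=23
Lmax = max(-9, 2, -2, 32, 23)
= 32


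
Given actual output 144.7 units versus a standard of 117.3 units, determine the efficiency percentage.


Efficiency = (actual / standard) × 100
= (144.7 / 117.3) × 100
= 123.4%


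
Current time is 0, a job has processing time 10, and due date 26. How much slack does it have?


Slack = due - current_time - processing
= 26 - 0 - 10
= 16


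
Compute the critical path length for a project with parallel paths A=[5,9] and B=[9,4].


Path A: 5 + 9 = 14
Path B: 9 + 4 = 13
Critical path = longest = max(14, 13)
= 14 (Path A)


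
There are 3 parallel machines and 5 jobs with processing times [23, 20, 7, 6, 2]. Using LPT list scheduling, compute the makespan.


Jobs (LPT sorted): [23, 20, 7, 6, 2]
Machines: 3
  J=23 → Machine 1 (load: 0+23=23)
  J=20 → Machine 2 (load: 0+20=20)
  J=7 → Machine 3 (load: 0+7=7)
  J=6 → Machine 3 (load: 7+6=13)
  J=2 → Machine 3 (load: 13+2=15)
Machine loads: [23, 20, 15]
Makespan = max = 23 time units


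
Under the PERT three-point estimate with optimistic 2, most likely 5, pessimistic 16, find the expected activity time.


te = (o + 4m + p) / 6
= (2 + 4×5 + 16) / 6
= (2 + 20 + 16) / 6
= 38 / 6
= 6.33
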